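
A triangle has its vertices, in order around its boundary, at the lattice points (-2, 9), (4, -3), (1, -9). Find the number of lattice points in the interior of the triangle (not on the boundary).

31

Using the shoelace formula, 2A = |((-2)·(-3) − 4·9) + (4·(-9) − 1·(-3)) + (1·9 − (-2)·(-9))| = 72, so the area is 36.
Along each edge there are gcd(|Δx|,|Δy|)+1 lattice points, so counting each shared vertex once the boundary has gcd(6,12) + gcd(3,6) + gcd(3,18) = 6+3+3 = 12.
By Pick's theorem A = I + B/2 − 1, so I = 36 − 12/2 + 1 = 31.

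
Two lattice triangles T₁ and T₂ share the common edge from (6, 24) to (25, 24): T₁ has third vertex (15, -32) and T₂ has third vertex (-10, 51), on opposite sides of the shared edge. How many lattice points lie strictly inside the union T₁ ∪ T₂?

787

The union is the simple quadrilateral with vertices (6, 24), (15, -32), (25, 24), (-10, 51) in order.
The shoelace formula gives twice the area as |[6·(-32) − 15·24] + [15·24 − 25·(-32)] + [25·51 − (-10)·24] + [(-10)·24 − 6·51]| = 1577, so the area is 1577/2.
The number of boundary lattice points is Σ gcd(|Δx|,|Δy|) = gcd(9,56) + gcd(10,56) + gcd(35,27) + gcd(16,27) = 1+2+1+1 = 5.
By Pick's theorem I = A − B/2 + 1 = 1577/2 − 5/2 + 1 = 787.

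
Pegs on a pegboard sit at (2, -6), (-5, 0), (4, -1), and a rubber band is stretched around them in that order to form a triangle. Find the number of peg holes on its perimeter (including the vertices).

3

The number of boundary lattice points is Σ gcd(|Δx|,|Δy|) = gcd(7,6) + gcd(9,1) + gcd(2,5) = 1+1+1 = 3.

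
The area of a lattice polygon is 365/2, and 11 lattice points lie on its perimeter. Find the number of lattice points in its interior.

Pick's theorem A = I + B/2 − 1 rearranges to I = A − B/2 + 1 = 365/2 − 11/2 + 1 = 178.

178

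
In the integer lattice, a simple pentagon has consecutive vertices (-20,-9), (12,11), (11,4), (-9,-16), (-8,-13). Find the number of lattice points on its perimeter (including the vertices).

30

The number of boundary lattice points is Σ gcd(|Δx|,|Δy|) = gcd(32,20) + gcd(1,7) + gcd(20,20) + gcd(1,3) + gcd(12,4) = 4+1+20+1+4 = 30.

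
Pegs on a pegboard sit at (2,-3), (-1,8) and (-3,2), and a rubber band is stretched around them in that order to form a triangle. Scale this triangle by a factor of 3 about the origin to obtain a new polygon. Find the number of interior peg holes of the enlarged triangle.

169

Using the shoelace formula, 2A = |(2·8 − (-1)·(-3)) + ((-1)·2 − (-3)·8) + ((-3)·(-3) − 2·2)| = 40, so the area is 20.
Summing gcd(|Δx|,|Δy|) over the edges gives the boundary count: gcd(3,11) + gcd(2,6) + gcd(5,5) = 1+2+5 = 8.
Scaling by 3 multiplies the area by 3² = 9 (so the new area is 180) and multiplies the boundary lattice-point count by 3, giving 24.
By Pick's theorem, the interior count of the dilated polygon is 180 − 24/2 + 1 = 169.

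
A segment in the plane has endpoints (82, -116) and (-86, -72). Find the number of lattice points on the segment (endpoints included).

The number of lattice points on a segment between lattice points is gcd(|Δx|,|Δy|) + 1 = gcd(168,44) + 1 = 4 + 1 = 5.

5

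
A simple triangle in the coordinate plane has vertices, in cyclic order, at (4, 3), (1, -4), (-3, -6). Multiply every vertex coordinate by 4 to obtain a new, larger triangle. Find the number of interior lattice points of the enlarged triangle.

Using the shoelace formula, 2A = |[4·(-4) − 1·3] + [1·(-6) − (-3)·(-4)] + [(-3)·3 − 4·(-6)]| = 22, so the area is 11.
The number of boundary lattice points is Σ gcd(|Δx|,|Δy|) = gcd(3,7) + gcd(4,2) + gcd(7,9) = 1+2+1 = 4.
Scaling by 4 multiplies the area by 4² = 16 (so the new area is 176) and multiplies the boundary lattice-point count by 4, giving 16.
By Pick's theorem, the interior count of the dilated polygon is 176 − 16/2 + 1 = 169.

169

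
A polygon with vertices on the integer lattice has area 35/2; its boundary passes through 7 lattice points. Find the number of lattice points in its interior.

15

Pick's theorem A = I + B/2 − 1 rearranges to I = A − B/2 + 1 = 35/2 − 7/2 + 1 = 15.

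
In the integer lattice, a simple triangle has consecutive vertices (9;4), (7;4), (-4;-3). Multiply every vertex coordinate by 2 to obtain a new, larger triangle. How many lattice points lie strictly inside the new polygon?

25

By the shoelace formula, twice the signed area is |(9·4 − 7·4) + (7·(-3) − (-4)·4) + ((-4)·4 − 9·(-3))| = 14, so the area is 7.
Summing gcd(|Δx|,|Δy|) over the edges gives the boundary count: gcd(2,0) + gcd(11,7) + gcd(13,7) = 2+1+1 = 4.
Scaling by 2 multiplies the area by 2² = 4 (so the new area is 28) and multiplies the boundary lattice-point count by 2, giving 8.
By Pick's theorem, the interior count of the dilated polygon is 28 − 8/2 + 1 = 25.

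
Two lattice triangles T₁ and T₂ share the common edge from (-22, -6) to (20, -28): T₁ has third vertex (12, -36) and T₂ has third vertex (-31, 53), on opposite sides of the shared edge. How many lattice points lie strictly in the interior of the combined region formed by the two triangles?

The union is the simple quadrilateral with vertices (-22, -6), (12, -36), (20, -28), (-31, 53) in order.
By the shoelace formula, twice the signed area is |((-22)·(-36) − 12·(-6)) + (12·(-28) − 20·(-36)) + (20·53 − (-31)·(-28)) + ((-31)·(-6) − (-22)·53)| = 2792, so the area is 1396.
The number of boundary lattice points is Σ gcd(|Δx|,|Δy|) = gcd(34,30) + gcd(8,8) + gcd(51,81) + gcd(9,59) = 2+8+3+1 = 14.
By Pick's theorem I = A − B/2 + 1 = 1396 − 14/2 + 1 = 1390.

1390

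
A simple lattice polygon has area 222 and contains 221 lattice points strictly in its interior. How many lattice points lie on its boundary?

4

Pick's theorem gives A = I + B/2 − 1, so B = 2(A − I + 1) = 2(222 − 221 + 1) = 4.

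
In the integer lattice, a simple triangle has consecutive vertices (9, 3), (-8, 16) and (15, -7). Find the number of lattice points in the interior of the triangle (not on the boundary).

34

The shoelace formula gives twice the area as |[9·16 − (-8)·3] + [(-8)·(-7) − 15·16] + [15·3 − 9·(-7)]| = 92, so the area is 46.
Along each edge there are gcd(|Δx|,|Δy|)+1 lattice points, so counting each shared vertex once the boundary has gcd(17,13) + gcd(23,23) + gcd(6,10) = 1+23+2 = 26.
By Pick's theorem A = I + B/2 − 1, so I = 46 − 26/2 + 1 = 34.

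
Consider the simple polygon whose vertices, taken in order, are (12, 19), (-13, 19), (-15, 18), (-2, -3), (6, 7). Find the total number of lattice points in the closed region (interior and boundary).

339

Using the shoelace formula, 2A = |(12·19 − (-13)·19) + ((-13)·18 − (-15)·19) + ((-15)·(-3) − (-2)·18) + ((-2)·7 − 6·(-3)) + (6·19 − 12·7)| = 641, so the area is 320.5.
The number of boundary lattice points is Σ gcd(|Δx|,|Δy|) = gcd(25,0) + gcd(2,1) + gcd(13,21) + gcd(8,10) + gcd(6,12) = 25+1+1+2+6 = 35.
Pick's theorem gives I = A − B/2 + 1 = 320.5 − 35/2 + 1 = 304, so the closed region contains I + B = 304 + 35 = 339 lattice points.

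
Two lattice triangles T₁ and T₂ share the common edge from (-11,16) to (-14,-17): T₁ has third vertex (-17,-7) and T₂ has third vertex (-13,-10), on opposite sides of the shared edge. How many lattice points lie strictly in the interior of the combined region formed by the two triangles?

69

The union is the simple quadrilateral with vertices (-11,16), (-17,-7), (-14,-17), (-13,-10) in order.
By the shoelace formula, twice the signed area is |[(-11)·(-7) − (-17)·16] + [(-17)·(-17) − (-14)·(-7)] + [(-14)·(-10) − (-13)·(-17)] + [(-13)·16 − (-11)·(-10)]| = 141, so the area is 70.5.
The number of boundary lattice points is Σ gcd(|Δx|,|Δy|) = gcd(6,23) + gcd(3,10) + gcd(1,7) + gcd(2,26) = 1+1+1+2 = 5.
By Pick's theorem I = A − B/2 + 1 = 70.5 − 5/2 + 1 = 69.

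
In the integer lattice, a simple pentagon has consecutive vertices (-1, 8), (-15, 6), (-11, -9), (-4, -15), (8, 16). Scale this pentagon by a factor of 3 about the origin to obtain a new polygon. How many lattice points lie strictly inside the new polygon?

The shoelace formula gives twice the area as |[(-1)·6 − (-15)·8] + [(-15)·(-9) − (-11)·6] + [(-11)·(-15) − (-4)·(-9)] + [(-4)·16 − 8·(-15)] + [8·8 − (-1)·16]| = 580, so the area is 290.
The number of boundary lattice points is Σ gcd(|Δx|,|Δy|) = gcd(14,2) + gcd(4,15) + gcd(7,6) + gcd(12,31) + gcd(9,8) = 2+1+1+1+1 = 6.
Scaling by 3 multiplies the area by 3² = 9 (so the new area is 2610) and multiplies the boundary lattice-point count by 3, giving 18.
By Pick's theorem, the interior count of the dilated polygon is 2610 − 18/2 + 1 = 2602.

2602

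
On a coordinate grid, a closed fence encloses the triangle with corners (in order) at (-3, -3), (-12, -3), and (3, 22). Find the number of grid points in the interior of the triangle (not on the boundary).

106

Using the shoelace formula, 2A = |((-3)·(-3) − (-12)·(-3)) + ((-12)·22 − 3·(-3)) + (3·(-3) − (-3)·22)| = 225, so the area is 112.5.
Summing gcd(|Δx|,|Δy|) over the edges gives the boundary count: gcd(9,0) + gcd(15,25) + gcd(6,25) = 9+5+1 = 15.
By Pick's theorem A = I + B/2 − 1, so I = 112.5 − 15/2 + 1 = 106.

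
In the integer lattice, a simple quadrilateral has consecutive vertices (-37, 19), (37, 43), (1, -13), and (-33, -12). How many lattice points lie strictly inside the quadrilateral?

2162

Using the shoelace formula, 2A = |((-37)·43 − 37·19) + (37·(-13) − 1·43) + (1·(-12) − (-33)·(-13)) + ((-33)·19 − (-37)·(-12))| = 4330, so the area is 2165.
The number of boundary lattice points is Σ gcd(|Δx|,|Δy|) = gcd(74,24) + gcd(36,56) + gcd(34,1) + gcd(4,31) = 2+4+1+1 = 8.
Pick's theorem gives I = A − B/2 + 1 = 2165 − 8/2 + 1 = 2162.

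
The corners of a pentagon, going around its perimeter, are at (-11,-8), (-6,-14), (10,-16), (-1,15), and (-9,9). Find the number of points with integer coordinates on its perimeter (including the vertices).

7

Summing gcd(|Δx|,|Δy|) over the edges gives the boundary count: gcd(5,6) + gcd(16,2) + gcd(11,31) + gcd(8,6) + gcd(2,17) = 1+2+1+2+1 = 7.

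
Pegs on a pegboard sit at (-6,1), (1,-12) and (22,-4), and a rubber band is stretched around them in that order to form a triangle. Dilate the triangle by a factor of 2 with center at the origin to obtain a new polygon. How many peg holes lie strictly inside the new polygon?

656

By the shoelace formula, twice the signed area is |((-6)·(-12) − 1·1) + (1·(-4) − 22·(-12)) + (22·1 − (-6)·(-4))| = 329, so the area is 329/2.
Along each edge there are gcd(|Δx|,|Δy|)+1 lattice points, so counting each shared vertex once the boundary has gcd(7,13) + gcd(21,8) + gcd(28,5) = 1+1+1 = 3.
Scaling by 2 multiplies the area by 2² = 4 (so the new area is 658) and multiplies the boundary lattice-point count by 2, giving 6.
By Pick's theorem, the interior count of the dilated polygon is 658 − 6/2 + 1 = 656.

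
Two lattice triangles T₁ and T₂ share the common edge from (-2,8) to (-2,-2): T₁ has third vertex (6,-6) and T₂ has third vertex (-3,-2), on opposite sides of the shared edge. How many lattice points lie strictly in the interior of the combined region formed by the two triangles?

42

The union is the simple quadrilateral with vertices (-2,8), (6,-6), (-2,-2), (-3,-2) in order.
Using the shoelace formula, 2A = |((-2)·(-6) − 6·8) + (6·(-2) − (-2)·(-6)) + ((-2)·(-2) − (-3)·(-2)) + ((-3)·8 − (-2)·(-2))| = 90, so the area is 45.
Along each edge there are gcd(|Δx|,|Δy|)+1 lattice points, so counting each shared vertex once the boundary has gcd(8,14) + gcd(8,4) + gcd(1,0) + gcd(1,10) = 2+4+1+1 = 8.
By Pick's theorem I = A − B/2 + 1 = 45 − 8/2 + 1 = 42.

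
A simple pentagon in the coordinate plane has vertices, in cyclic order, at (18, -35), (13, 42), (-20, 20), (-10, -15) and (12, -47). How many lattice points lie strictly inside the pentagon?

The shoelace formula gives twice the area as |(18·42 − 13·(-35)) + (13·20 − (-20)·42) + ((-20)·(-15) − (-10)·20) + ((-10)·(-47) − 12·(-15)) + (12·(-35) − 18·(-47))| = 3887, so the area is 1943.5.
Along each edge there are gcd(|Δx|,|Δy|)+1 lattice points, so counting each shared vertex once the boundary has gcd(5,77) + gcd(33,22) + gcd(10,35) + gcd(22,32) + gcd(6,12) = 1+11+5+2+6 = 25.
Pick's theorem gives I = A − B/2 + 1 = 1943.5 − 25/2 + 1 = 1932.

1932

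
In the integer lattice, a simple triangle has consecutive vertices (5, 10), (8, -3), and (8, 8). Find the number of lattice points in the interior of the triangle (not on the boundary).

11

The shoelace formula gives twice the area as |(5·(-3) − 8·10) + (8·8 − 8·(-3)) + (8·10 − 5·8)| = 33, so the area is 33/2.
Summing gcd(|Δx|,|Δy|) over the edges gives the boundary count: gcd(3,13) + gcd(0,11) + gcd(3,2) = 1+11+1 = 13.
Pick's theorem gives I = A − B/2 + 1 = 33/2 − 13/2 + 1 = 11.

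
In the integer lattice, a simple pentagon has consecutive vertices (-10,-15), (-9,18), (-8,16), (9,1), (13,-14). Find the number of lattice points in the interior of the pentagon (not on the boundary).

The shoelace formula gives twice the area as |((-10)·18 − (-9)·(-15)) + ((-9)·16 − (-8)·18) + ((-8)·1 − 9·16) + (9·(-14) − 13·1) + (13·(-15) − (-10)·(-14))| = 941, so the area is 470.5.
Along each edge there are gcd(|Δx|,|Δy|)+1 lattice points, so counting each shared vertex once the boundary has gcd(1,33) + gcd(1,2) + gcd(17,15) + gcd(4,15) + gcd(23,1) = 1+1+1+1+1 = 5.
By Pick's theorem A = I + B/2 − 1, so I = 470.5 − 5/2 + 1 = 469.

469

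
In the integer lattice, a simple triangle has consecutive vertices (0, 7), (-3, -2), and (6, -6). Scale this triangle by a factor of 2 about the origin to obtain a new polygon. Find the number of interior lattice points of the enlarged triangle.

Using the shoelace formula, 2A = |[0·(-2) − (-3)·7] + [(-3)·(-6) − 6·(-2)] + [6·7 − 0·(-6)]| = 93, so the area is 46.5.
Summing gcd(|Δx|,|Δy|) over the edges gives the boundary count: gcd(3,9) + gcd(9,4) + gcd(6,13) = 3+1+1 = 5.
Scaling by 2 multiplies the area by 2² = 4 (so the new area is 186) and multiplies the boundary lattice-point count by 2, giving 10.
By Pick's theorem, the interior count of the dilated polygon is 186 − 10/2 + 1 = 182.

182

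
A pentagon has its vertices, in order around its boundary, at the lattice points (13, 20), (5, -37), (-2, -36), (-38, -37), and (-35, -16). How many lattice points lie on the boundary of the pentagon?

Summing gcd(|Δx|,|Δy|) over the edges gives the boundary count: gcd(8,57) + gcd(7,1) + gcd(36,1) + gcd(3,21) + gcd(48,36) = 1+1+1+3+12 = 18.

18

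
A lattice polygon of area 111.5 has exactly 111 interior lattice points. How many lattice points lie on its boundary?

Pick's theorem gives A = I + B/2 − 1, so B = 2(A − I + 1) = 2(111.5 − 111 + 1) = 3.

3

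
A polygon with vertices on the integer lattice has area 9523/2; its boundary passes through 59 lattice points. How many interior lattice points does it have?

4733

Pick's theorem A = I + B/2 − 1 rearranges to I = A − B/2 + 1 = 9523/2 − 59/2 + 1 = 4733.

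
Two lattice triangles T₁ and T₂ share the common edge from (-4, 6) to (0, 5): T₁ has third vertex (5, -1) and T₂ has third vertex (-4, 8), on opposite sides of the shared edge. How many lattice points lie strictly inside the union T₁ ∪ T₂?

12

The union is the simple quadrilateral with vertices (-4, 6), (5, -1), (0, 5), (-4, 8) in order.
The shoelace formula gives twice the area as |[(-4)·(-1) − 5·6] + [5·5 − 0·(-1)] + [0·8 − (-4)·5] + [(-4)·6 − (-4)·8]| = 27, so the area is 13.5.
Along each edge there are gcd(|Δx|,|Δy|)+1 lattice points, so counting each shared vertex once the boundary has gcd(9,7) + gcd(5,6) + gcd(4,3) + gcd(0,2) = 1+1+1+2 = 5.
By Pick's theorem I = A − B/2 + 1 = 13.5 − 5/2 + 1 = 12.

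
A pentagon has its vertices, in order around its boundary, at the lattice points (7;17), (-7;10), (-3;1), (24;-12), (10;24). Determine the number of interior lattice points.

456

The shoelace formula gives twice the area as |[7·10 − (-7)·17] + [(-7)·1 − (-3)·10] + [(-3)·(-12) − 24·1] + [24·24 − 10·(-12)] + [10·17 − 7·24]| = 922, so the area is 461.
The number of boundary lattice points is Σ gcd(|Δx|,|Δy|) = gcd(14,7) + gcd(4,9) + gcd(27,13) + gcd(14,36) + gcd(3,7) = 7+1+1+2+1 = 12.
By Pick's theorem A = I + B/2 − 1, so I = 461 − 12/2 + 1 = 456.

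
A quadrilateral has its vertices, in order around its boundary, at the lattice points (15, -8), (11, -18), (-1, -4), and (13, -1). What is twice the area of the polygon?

Using the shoelace formula, 2A = |(15·(-18) − 11·(-8)) + (11·(-4) − (-1)·(-18)) + ((-1)·(-1) − 13·(-4)) + (13·(-8) − 15·(-1))| = 280, so the area is 140.

280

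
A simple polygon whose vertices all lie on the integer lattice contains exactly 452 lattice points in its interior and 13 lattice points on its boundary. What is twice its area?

Pick's theorem states A = I + B/2 − 1, so A = 452 + 13/2 − 1 = 915/2.
Hence 2A = 915.

915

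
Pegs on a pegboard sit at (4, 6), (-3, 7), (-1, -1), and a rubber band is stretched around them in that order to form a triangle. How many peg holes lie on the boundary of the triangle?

4

Along each edge there are gcd(|Δx|,|Δy|)+1 lattice points, so counting each shared vertex once the boundary has gcd(7,1) + gcd(2,8) + gcd(5,7) = 1+2+1 = 4.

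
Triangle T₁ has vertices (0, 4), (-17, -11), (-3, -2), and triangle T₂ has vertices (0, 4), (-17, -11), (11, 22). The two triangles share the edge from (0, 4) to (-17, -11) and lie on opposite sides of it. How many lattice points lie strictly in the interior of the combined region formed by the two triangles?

The union is the simple quadrilateral with vertices (0, 4), (-3, -2), (-17, -11), (11, 22) in order.
The shoelace formula gives twice the area as |[0·(-2) − (-3)·4] + [(-3)·(-11) − (-17)·(-2)] + [(-17)·22 − 11·(-11)] + [11·4 − 0·22]| = 198, so the area is 99.
The number of boundary lattice points is Σ gcd(|Δx|,|Δy|) = gcd(3,6) + gcd(14,9) + gcd(28,33) + gcd(11,18) = 3+1+1+1 = 6.
By Pick's theorem I = A − B/2 + 1 = 99 − 6/2 + 1 = 97.

97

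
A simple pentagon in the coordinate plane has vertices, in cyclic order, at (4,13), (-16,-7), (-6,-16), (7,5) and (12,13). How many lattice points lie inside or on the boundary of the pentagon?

By the shoelace formula, twice the signed area is |[4·(-7) − (-16)·13] + [(-16)·(-16) − (-6)·(-7)] + [(-6)·5 − 7·(-16)] + [7·13 − 12·5] + [12·13 − 4·13]| = 611, so the area is 305.5.
Along each edge there are gcd(|Δx|,|Δy|)+1 lattice points, so counting each shared vertex once the boundary has gcd(20,20) + gcd(10,9) + gcd(13,21) + gcd(5,8) + gcd(8,0) = 20+1+1+1+8 = 31.
Pick's theorem gives I = A − B/2 + 1 = 305.5 − 31/2 + 1 = 291, so the closed region contains I + B = 291 + 31 = 322 lattice points.

322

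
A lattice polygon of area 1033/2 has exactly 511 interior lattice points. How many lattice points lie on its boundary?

Pick's theorem gives A = I + B/2 − 1, so B = 2(A − I + 1) = 2(1033/2 − 511 + 1) = 13.

13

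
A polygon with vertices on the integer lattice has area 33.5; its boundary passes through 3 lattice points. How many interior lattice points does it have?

33

Pick's theorem A = I + B/2 − 1 rearranges to I = A − B/2 + 1 = 33.5 − 3/2 + 1 = 33.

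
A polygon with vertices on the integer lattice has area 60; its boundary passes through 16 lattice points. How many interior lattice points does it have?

53

From Pick's theorem, I = A − B/2 + 1 = 60 − 16/2 + 1 = 53.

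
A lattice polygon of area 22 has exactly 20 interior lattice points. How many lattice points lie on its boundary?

Pick's theorem gives A = I + B/2 − 1, so B = 2(A − I + 1) = 2(22 − 20 + 1) = 6.

6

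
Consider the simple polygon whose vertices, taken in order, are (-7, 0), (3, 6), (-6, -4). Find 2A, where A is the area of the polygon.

The shoelace formula gives twice the area as |((-7)·6 − 3·0) + (3·(-4) − (-6)·6) + ((-6)·0 − (-7)·(-4))| = 46, so the area is 23.

46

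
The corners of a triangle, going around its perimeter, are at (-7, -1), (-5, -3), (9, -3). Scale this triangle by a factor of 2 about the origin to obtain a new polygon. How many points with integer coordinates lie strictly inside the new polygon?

39

Using the shoelace formula, 2A = |((-7)·(-3) − (-5)·(-1)) + ((-5)·(-3) − 9·(-3)) + (9·(-1) − (-7)·(-3))| = 28, so the area is 14.
Summing gcd(|Δx|,|Δy|) over the edges gives the boundary count: gcd(2,2) + gcd(14,0) + gcd(16,2) = 2+14+2 = 18.
Scaling by 2 multiplies the area by 2² = 4 (so the new area is 56) and multiplies the boundary lattice-point count by 2, giving 36.
By Pick's theorem, the interior count of the dilated polygon is 56 − 36/2 + 1 = 39.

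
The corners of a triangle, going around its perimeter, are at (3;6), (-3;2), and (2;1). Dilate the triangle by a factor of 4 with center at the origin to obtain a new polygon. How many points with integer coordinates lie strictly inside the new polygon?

201

The shoelace formula gives twice the area as |[3·2 − (-3)·6] + [(-3)·1 − 2·2] + [2·6 − 3·1]| = 26, so the area is 13.
Along each edge there are gcd(|Δx|,|Δy|)+1 lattice points, so counting each shared vertex once the boundary has gcd(6,4) + gcd(5,1) + gcd(1,5) = 2+1+1 = 4.
Scaling by 4 multiplies the area by 4² = 16 (so the new area is 208) and multiplies the boundary lattice-point count by 4, giving 16.
By Pick's theorem, the interior count of the dilated polygon is 208 − 16/2 + 1 = 201.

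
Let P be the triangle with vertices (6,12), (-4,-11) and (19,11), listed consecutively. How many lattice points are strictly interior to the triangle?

By the shoelace formula, twice the signed area is |[6·(-11) − (-4)·12] + [(-4)·11 − 19·(-11)] + [19·12 − 6·11]| = 309, so the area is 154.5.
Summing gcd(|Δx|,|Δy|) over the edges gives the boundary count: gcd(10,23) + gcd(23,22) + gcd(13,1) = 1+1+1 = 3.
By Pick's theorem A = I + B/2 − 1, so I = 154.5 − 3/2 + 1 = 154.

154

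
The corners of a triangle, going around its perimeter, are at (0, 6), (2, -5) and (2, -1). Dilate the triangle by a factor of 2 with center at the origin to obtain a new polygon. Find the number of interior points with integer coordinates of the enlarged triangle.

11

The shoelace formula gives twice the area as |[0·(-5) − 2·6] + [2·(-1) − 2·(-5)] + [2·6 − 0·(-1)]| = 8, so the area is 4.
Summing gcd(|Δx|,|Δy|) over the edges gives the boundary count: gcd(2,11) + gcd(0,4) + gcd(2,7) = 1+4+1 = 6.
Scaling by 2 multiplies the area by 2² = 4 (so the new area is 16) and multiplies the boundary lattice-point count by 2, giving 12.
By Pick's theorem, the interior count of the dilated polygon is 16 − 12/2 + 1 = 11.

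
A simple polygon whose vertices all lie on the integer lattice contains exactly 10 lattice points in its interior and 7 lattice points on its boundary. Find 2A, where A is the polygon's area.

Pick's theorem states A = I + B/2 − 1, so A = 10 + 7/2 − 1 = 25/2.
Hence 2A = 25.

25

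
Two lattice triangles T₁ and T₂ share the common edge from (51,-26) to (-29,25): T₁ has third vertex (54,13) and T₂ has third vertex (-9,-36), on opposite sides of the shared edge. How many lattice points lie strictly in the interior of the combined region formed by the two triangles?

The union is the simple quadrilateral with vertices (51,-26), (54,13), (-29,25), (-9,-36) in order.
By the shoelace formula, twice the signed area is |[51·13 − 54·(-26)] + [54·25 − (-29)·13] + [(-29)·(-36) − (-9)·25] + [(-9)·(-26) − 51·(-36)]| = 7133, so the area is 7133/2.
Along each edge there are gcd(|Δx|,|Δy|)+1 lattice points, so counting each shared vertex once the boundary has gcd(3,39) + gcd(83,12) + gcd(20,61) + gcd(60,10) = 3+1+1+10 = 15.
By Pick's theorem I = A − B/2 + 1 = 7133/2 − 15/2 + 1 = 3560.

3560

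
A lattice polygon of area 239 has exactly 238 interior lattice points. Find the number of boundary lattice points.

Pick's theorem gives A = I + B/2 − 1, so B = 2(A − I + 1) = 2(239 − 238 + 1) = 4.

4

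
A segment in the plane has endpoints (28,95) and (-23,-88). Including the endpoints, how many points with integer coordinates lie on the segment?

4

The number of lattice points on a segment between lattice points is gcd(|Δx|,|Δy|) + 1 = gcd(51,183) + 1 = 3 + 1 = 4.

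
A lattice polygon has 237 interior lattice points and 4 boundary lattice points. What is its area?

Pick's theorem states A = I + B/2 − 1, so A = 237 + 4/2 − 1 = 238.

238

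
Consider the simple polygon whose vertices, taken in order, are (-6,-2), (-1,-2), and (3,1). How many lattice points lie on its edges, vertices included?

9

Along each edge there are gcd(|Δx|,|Δy|)+1 lattice points, so counting each shared vertex once the boundary has gcd(5,0) + gcd(4,3) + gcd(9,3) = 5+1+3 = 9.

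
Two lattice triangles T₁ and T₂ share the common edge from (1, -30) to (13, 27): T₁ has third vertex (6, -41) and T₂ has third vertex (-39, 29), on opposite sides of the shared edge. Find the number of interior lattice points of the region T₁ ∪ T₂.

The union is the simple quadrilateral with vertices (1, -30), (6, -41), (13, 27), (-39, 29) in order.
Using the shoelace formula, 2A = |[1·(-41) − 6·(-30)] + [6·27 − 13·(-41)] + [13·29 − (-39)·27] + [(-39)·(-30) − 1·29]| = 3405, so the area is 3405/2.
The number of boundary lattice points is Σ gcd(|Δx|,|Δy|) = gcd(5,11) + gcd(7,68) + gcd(52,2) + gcd(40,59) = 1+1+2+1 = 5.
By Pick's theorem I = A − B/2 + 1 = 3405/2 − 5/2 + 1 = 1701.

1701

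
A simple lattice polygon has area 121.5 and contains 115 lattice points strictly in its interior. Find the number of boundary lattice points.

15

Pick's theorem gives A = I + B/2 − 1, so B = 2(A − I + 1) = 2(121.5 − 115 + 1) = 15.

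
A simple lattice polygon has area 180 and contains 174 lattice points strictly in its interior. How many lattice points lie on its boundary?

Pick's theorem gives A = I + B/2 − 1, so B = 2(A − I + 1) = 2(180 − 174 + 1) = 14.

14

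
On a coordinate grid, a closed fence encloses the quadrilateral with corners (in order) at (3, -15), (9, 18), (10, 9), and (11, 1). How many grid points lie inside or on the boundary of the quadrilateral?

91

By the shoelace formula, twice the signed area is |[3·18 − 9·(-15)] + [9·9 − 10·18] + [10·1 − 11·9] + [11·(-15) − 3·1]| = 167, so the area is 167/2.
Along each edge there are gcd(|Δx|,|Δy|)+1 lattice points, so counting each shared vertex once the boundary has gcd(6,33) + gcd(1,9) + gcd(1,8) + gcd(8,16) = 3+1+1+8 = 13.
Pick's theorem gives I = A − B/2 + 1 = 167/2 − 13/2 + 1 = 78, so the closed region contains I + B = 78 + 13 = 91 lattice points.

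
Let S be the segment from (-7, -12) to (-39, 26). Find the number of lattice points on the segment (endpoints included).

3

The number of lattice points on a segment between lattice points is gcd(|Δx|,|Δy|) + 1 = gcd(32,38) + 1 = 2 + 1 = 3.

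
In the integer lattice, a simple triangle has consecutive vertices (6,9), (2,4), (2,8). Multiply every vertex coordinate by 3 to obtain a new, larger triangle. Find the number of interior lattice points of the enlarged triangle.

The shoelace formula gives twice the area as |[6·4 − 2·9] + [2·8 − 2·4] + [2·9 − 6·8]| = 16, so the area is 8.
Summing gcd(|Δx|,|Δy|) over the edges gives the boundary count: gcd(4,5) + gcd(0,4) + gcd(4,1) = 1+4+1 = 6.
Scaling by 3 multiplies the area by 3² = 9 (so the new area is 72) and multiplies the boundary lattice-point count by 3, giving 18.
By Pick's theorem, the interior count of the dilated polygon is 72 − 18/2 + 1 = 64.

64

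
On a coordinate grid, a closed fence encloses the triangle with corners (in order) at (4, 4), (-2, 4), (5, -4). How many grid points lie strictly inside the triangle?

21

By the shoelace formula, twice the signed area is |(4·4 − (-2)·4) + ((-2)·(-4) − 5·4) + (5·4 − 4·(-4))| = 48, so the area is 24.
Summing gcd(|Δx|,|Δy|) over the edges gives the boundary count: gcd(6,0) + gcd(7,8) + gcd(1,8) = 6+1+1 = 8.
Pick's theorem gives I = A − B/2 + 1 = 24 − 8/2 + 1 = 21.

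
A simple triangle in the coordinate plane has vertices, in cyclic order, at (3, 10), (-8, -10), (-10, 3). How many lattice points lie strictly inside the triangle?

By the shoelace formula, twice the signed area is |[3·(-10) − (-8)·10] + [(-8)·3 − (-10)·(-10)] + [(-10)·10 − 3·3]| = 183, so the area is 183/2.
The number of boundary lattice points is Σ gcd(|Δx|,|Δy|) = gcd(11,20) + gcd(2,13) + gcd(13,7) = 1+1+1 = 3.
By Pick's theorem A = I + B/2 − 1, so I = 183/2 − 3/2 + 1 = 91.

91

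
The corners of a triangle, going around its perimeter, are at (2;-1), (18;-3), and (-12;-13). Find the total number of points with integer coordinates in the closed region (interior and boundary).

Using the shoelace formula, 2A = |(2·(-3) − 18·(-1)) + (18·(-13) − (-12)·(-3)) + ((-12)·(-1) − 2·(-13))| = 220, so the area is 110.
Along each edge there are gcd(|Δx|,|Δy|)+1 lattice points, so counting each shared vertex once the boundary has gcd(16,2) + gcd(30,10) + gcd(14,12) = 2+10+2 = 14.
Pick's theorem gives I = A − B/2 + 1 = 110 − 14/2 + 1 = 104, so the closed region contains I + B = 104 + 14 = 118 lattice points.

118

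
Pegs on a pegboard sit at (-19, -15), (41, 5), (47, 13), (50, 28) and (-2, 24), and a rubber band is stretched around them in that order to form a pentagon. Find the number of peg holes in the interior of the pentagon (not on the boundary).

1599

By the shoelace formula, twice the signed area is |((-19)·5 − 41·(-15)) + (41·13 − 47·5) + (47·28 − 50·13) + (50·24 − (-2)·28) + ((-2)·(-15) − (-19)·24)| = 3226, so the area is 1613.
Along each edge there are gcd(|Δx|,|Δy|)+1 lattice points, so counting each shared vertex once the boundary has gcd(60,20) + gcd(6,8) + gcd(3,15) + gcd(52,4) + gcd(17,39) = 20+2+3+4+1 = 30.
By Pick's theorem A = I + B/2 − 1, so I = 1613 − 30/2 + 1 = 1599.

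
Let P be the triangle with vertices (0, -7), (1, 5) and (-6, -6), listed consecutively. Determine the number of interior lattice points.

36

The shoelace formula gives twice the area as |[0·5 − 1·(-7)] + [1·(-6) − (-6)·5] + [(-6)·(-7) − 0·(-6)]| = 73, so the area is 36.5.
The number of boundary lattice points is Σ gcd(|Δx|,|Δy|) = gcd(1,12) + gcd(7,11) + gcd(6,1) = 1+1+1 = 3.
By Pick's theorem A = I + B/2 − 1, so I = 36.5 − 3/2 + 1 = 36.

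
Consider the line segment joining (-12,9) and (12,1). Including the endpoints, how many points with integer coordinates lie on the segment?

9

The number of lattice points on a segment between lattice points is gcd(|Δx|,|Δy|) + 1 = gcd(24,8) + 1 = 8 + 1 = 9.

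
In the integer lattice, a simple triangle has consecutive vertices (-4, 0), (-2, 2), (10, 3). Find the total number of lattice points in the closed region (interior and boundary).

By the shoelace formula, twice the signed area is |((-4)·2 − (-2)·0) + ((-2)·3 − 10·2) + (10·0 − (-4)·3)| = 22, so the area is 11.
The number of boundary lattice points is Σ gcd(|Δx|,|Δy|) = gcd(2,2) + gcd(12,1) + gcd(14,3) = 2+1+1 = 4.
Pick's theorem gives I = A − B/2 + 1 = 11 − 4/2 + 1 = 10, so the closed region contains I + B = 10 + 4 = 14 lattice points.

14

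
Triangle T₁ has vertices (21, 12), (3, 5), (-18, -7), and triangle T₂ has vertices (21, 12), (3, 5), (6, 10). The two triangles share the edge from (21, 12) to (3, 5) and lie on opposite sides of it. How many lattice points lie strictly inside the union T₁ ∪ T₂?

67

The union is the simple quadrilateral with vertices (21, 12), (-18, -7), (3, 5), (6, 10) in order.
The shoelace formula gives twice the area as |(21·(-7) − (-18)·12) + ((-18)·5 − 3·(-7)) + (3·10 − 6·5) + (6·12 − 21·10)| = 138, so the area is 69.
Summing gcd(|Δx|,|Δy|) over the edges gives the boundary count: gcd(39,19) + gcd(21,12) + gcd(3,5) + gcd(15,2) = 1+3+1+1 = 6.
By Pick's theorem I = A − B/2 + 1 = 69 − 6/2 + 1 = 67.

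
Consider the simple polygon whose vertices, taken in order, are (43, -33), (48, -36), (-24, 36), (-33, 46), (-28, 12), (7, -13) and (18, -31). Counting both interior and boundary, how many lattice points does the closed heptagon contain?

1498

Using the shoelace formula, 2A = |[43·(-36) − 48·(-33)] + [48·36 − (-24)·(-36)] + [(-24)·46 − (-33)·36] + [(-33)·12 − (-28)·46] + [(-28)·(-13) − 7·12] + [7·(-31) − 18·(-13)] + [18·(-33) − 43·(-31)]| = 2912, so the area is 1456.
The number of boundary lattice points is Σ gcd(|Δx|,|Δy|) = gcd(5,3) + gcd(72,72) + gcd(9,10) + gcd(5,34) + gcd(35,25) + gcd(11,18) + gcd(25,2) = 1+72+1+1+5+1+1 = 82.
Pick's theorem gives I = A − B/2 + 1 = 1456 − 82/2 + 1 = 1416, so the closed region contains I + B = 1416 + 82 = 1498 lattice points.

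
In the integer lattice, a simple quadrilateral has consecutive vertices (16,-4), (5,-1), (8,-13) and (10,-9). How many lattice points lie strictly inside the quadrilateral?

By the shoelace formula, twice the signed area is |(16·(-1) − 5·(-4)) + (5·(-13) − 8·(-1)) + (8·(-9) − 10·(-13)) + (10·(-4) − 16·(-9))| = 109, so the area is 54.5.
Along each edge there are gcd(|Δx|,|Δy|)+1 lattice points, so counting each shared vertex once the boundary has gcd(11,3) + gcd(3,12) + gcd(2,4) + gcd(6,5) = 1+3+2+1 = 7.
Pick's theorem gives I = A − B/2 + 1 = 54.5 − 7/2 + 1 = 52.

52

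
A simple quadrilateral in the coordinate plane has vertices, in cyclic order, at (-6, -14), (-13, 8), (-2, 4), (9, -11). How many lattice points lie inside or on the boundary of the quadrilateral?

The shoelace formula gives twice the area as |((-6)·8 − (-13)·(-14)) + ((-13)·4 − (-2)·8) + ((-2)·(-11) − 9·4) + (9·(-14) − (-6)·(-11))| = 472, so the area is 236.
The number of boundary lattice points is Σ gcd(|Δx|,|Δy|) = gcd(7,22) + gcd(11,4) + gcd(11,15) + gcd(15,3) = 1+1+1+3 = 6.
Pick's theorem gives I = A − B/2 + 1 = 236 − 6/2 + 1 = 234, so the closed region contains I + B = 234 + 6 = 240 lattice points.

240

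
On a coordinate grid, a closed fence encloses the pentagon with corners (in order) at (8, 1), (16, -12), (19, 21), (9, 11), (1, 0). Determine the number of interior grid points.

224

Using the shoelace formula, 2A = |(8·(-12) − 16·1) + (16·21 − 19·(-12)) + (19·11 − 9·21) + (9·0 − 1·11) + (1·1 − 8·0)| = 462, so the area is 231.
Along each edge there are gcd(|Δx|,|Δy|)+1 lattice points, so counting each shared vertex once the boundary has gcd(8,13) + gcd(3,33) + gcd(10,10) + gcd(8,11) + gcd(7,1) = 1+3+10+1+1 = 16.
Pick's theorem gives I = A − B/2 + 1 = 231 − 16/2 + 1 = 224.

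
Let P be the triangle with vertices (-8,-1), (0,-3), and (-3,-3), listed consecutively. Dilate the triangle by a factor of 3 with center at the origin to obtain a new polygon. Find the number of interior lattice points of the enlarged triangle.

By the shoelace formula, twice the signed area is |((-8)·(-3) − 0·(-1)) + (0·(-3) − (-3)·(-3)) + ((-3)·(-1) − (-8)·(-3))| = 6, so the area is 3.
Summing gcd(|Δx|,|Δy|) over the edges gives the boundary count: gcd(8,2) + gcd(3,0) + gcd(5,2) = 2+3+1 = 6.
Scaling by 3 multiplies the area by 3² = 9 (so the new area is 27) and multiplies the boundary lattice-point count by 3, giving 18.
By Pick's theorem, the interior count of the dilated polygon is 27 − 18/2 + 1 = 19.

19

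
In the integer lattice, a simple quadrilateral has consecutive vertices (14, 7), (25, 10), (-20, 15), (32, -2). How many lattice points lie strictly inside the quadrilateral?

169

By the shoelace formula, twice the signed area is |(14·10 − 25·7) + (25·15 − (-20)·10) + ((-20)·(-2) − 32·15) + (32·7 − 14·(-2))| = 352, so the area is 176.
The number of boundary lattice points is Σ gcd(|Δx|,|Δy|) = gcd(11,3) + gcd(45,5) + gcd(52,17) + gcd(18,9) = 1+5+1+9 = 16.
Pick's theorem gives I = A − B/2 + 1 = 176 − 16/2 + 1 = 169.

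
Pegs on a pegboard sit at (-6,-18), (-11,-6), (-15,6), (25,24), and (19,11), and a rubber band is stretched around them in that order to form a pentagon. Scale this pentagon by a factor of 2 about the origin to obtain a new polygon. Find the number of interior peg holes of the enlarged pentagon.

2562

The shoelace formula gives twice the area as |((-6)·(-6) − (-11)·(-18)) + ((-11)·6 − (-15)·(-6)) + ((-15)·24 − 25·6) + (25·11 − 19·24) + (19·(-18) − (-6)·11)| = 1285, so the area is 1285/2.
Along each edge there are gcd(|Δx|,|Δy|)+1 lattice points, so counting each shared vertex once the boundary has gcd(5,12) + gcd(4,12) + gcd(40,18) + gcd(6,13) + gcd(25,29) = 1+4+2+1+1 = 9.
Scaling by 2 multiplies the area by 2² = 4 (so the new area is 2570) and multiplies the boundary lattice-point count by 2, giving 18.
By Pick's theorem, the interior count of the dilated polygon is 2570 − 18/2 + 1 = 2562.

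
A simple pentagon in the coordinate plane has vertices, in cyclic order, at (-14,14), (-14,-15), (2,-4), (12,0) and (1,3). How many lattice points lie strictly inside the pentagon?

300

By the shoelace formula, twice the signed area is |((-14)·(-15) − (-14)·14) + ((-14)·(-4) − 2·(-15)) + (2·0 − 12·(-4)) + (12·3 − 1·0) + (1·14 − (-14)·3)| = 632, so the area is 316.
The number of boundary lattice points is Σ gcd(|Δx|,|Δy|) = gcd(0,29) + gcd(16,11) + gcd(10,4) + gcd(11,3) + gcd(15,11) = 29+1+2+1+1 = 34.
Pick's theorem gives I = A − B/2 + 1 = 316 − 34/2 + 1 = 300.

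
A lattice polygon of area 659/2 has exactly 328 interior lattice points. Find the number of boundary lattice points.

Pick's theorem gives A = I + B/2 − 1, so B = 2(A − I + 1) = 2(659/2 − 328 + 1) = 5.

5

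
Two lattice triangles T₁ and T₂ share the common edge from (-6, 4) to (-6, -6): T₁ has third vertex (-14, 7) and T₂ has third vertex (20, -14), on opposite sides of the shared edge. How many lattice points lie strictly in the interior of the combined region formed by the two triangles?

168

The union is the simple quadrilateral with vertices (-6, 4), (-14, 7), (-6, -6), (20, -14) in order.
The shoelace formula gives twice the area as |((-6)·7 − (-14)·4) + ((-14)·(-6) − (-6)·7) + ((-6)·(-14) − 20·(-6)) + (20·4 − (-6)·(-14))| = 340, so the area is 170.
Summing gcd(|Δx|,|Δy|) over the edges gives the boundary count: gcd(8,3) + gcd(8,13) + gcd(26,8) + gcd(26,18) = 1+1+2+2 = 6.
By Pick's theorem I = A − B/2 + 1 = 170 − 6/2 + 1 = 168.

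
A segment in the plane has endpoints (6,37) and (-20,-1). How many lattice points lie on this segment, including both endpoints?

3

The number of lattice points on a segment between lattice points is gcd(|Δx|,|Δy|) + 1 = gcd(26,38) + 1 = 2 + 1 = 3.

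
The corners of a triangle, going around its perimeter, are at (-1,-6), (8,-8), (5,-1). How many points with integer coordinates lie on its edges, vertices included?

3

Summing gcd(|Δx|,|Δy|) over the edges gives the boundary count: gcd(9,2) + gcd(3,7) + gcd(6,5) = 1+1+1 = 3.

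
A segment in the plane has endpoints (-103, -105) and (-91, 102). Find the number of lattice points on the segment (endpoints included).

The number of lattice points on a segment between lattice points is gcd(|Δx|,|Δy|) + 1 = gcd(12,207) + 1 = 3 + 1 = 4.

4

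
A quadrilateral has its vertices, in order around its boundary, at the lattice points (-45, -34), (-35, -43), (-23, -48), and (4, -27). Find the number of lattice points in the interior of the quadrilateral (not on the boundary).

444

The shoelace formula gives twice the area as |((-45)·(-43) − (-35)·(-34)) + ((-35)·(-48) − (-23)·(-43)) + ((-23)·(-27) − 4·(-48)) + (4·(-34) − (-45)·(-27))| = 898, so the area is 449.
Summing gcd(|Δx|,|Δy|) over the edges gives the boundary count: gcd(10,9) + gcd(12,5) + gcd(27,21) + gcd(49,7) = 1+1+3+7 = 12.
Pick's theorem gives I = A − B/2 + 1 = 449 − 12/2 + 1 = 444.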